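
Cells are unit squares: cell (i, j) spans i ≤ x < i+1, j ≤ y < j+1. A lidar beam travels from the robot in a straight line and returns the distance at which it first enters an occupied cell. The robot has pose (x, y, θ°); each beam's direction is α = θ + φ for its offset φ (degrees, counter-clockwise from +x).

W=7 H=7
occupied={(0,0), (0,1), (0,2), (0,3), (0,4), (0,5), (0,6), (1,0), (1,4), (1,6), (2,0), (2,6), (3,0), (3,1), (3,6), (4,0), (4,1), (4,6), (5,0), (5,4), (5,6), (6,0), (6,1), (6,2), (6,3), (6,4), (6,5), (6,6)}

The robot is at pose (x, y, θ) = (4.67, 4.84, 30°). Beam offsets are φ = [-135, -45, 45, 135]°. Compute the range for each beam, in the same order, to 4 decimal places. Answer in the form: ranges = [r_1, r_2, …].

beam 1: φ=-135°, α=255°
  dir = (cos 255°, sin 255°) = (-0.2588, -0.9659); from cell (4,4)
  next x-line at t=2.5887, next y-line at t=0.8696; Δt_x=3.8637, Δt_y=1.0353
    y: enter (4,3) at t=0.8696
    y: enter (4,2) at t=1.9049
    x: enter (3,2) at t=2.5887
    y: enter (3,1) at t=2.9402 ← occupied
  → r_1 = 2.9402
beam 2: φ=-45°, α=345°
  dir = (cos 345°, sin 345°) = (0.9659, -0.2588); from cell (4,4)
  next x-line at t=0.3416, next y-line at t=3.2455; Δt_x=1.0353, Δt_y=3.8637
    x: enter (5,4) at t=0.3416 ← occupied
  → r_2 = 0.3416
beam 3: φ=45°, α=75°
  dir = (cos 75°, sin 75°) = (0.2588, 0.9659); from cell (4,4)
  next x-line at t=1.2750, next y-line at t=0.1656; Δt_x=3.8637, Δt_y=1.0353
    y: enter (4,5) at t=0.1656
    y: enter (4,6) at t=1.2009 ← occupied
  → r_3 = 1.2009
beam 4: φ=135°, α=165°
  dir = (cos 165°, sin 165°) = (-0.9659, 0.2588); from cell (4,4)
  next x-line at t=0.6936, next y-line at t=0.6182; Δt_x=1.0353, Δt_y=3.8637
    y: enter (4,5) at t=0.6182
    x: enter (3,5) at t=0.6936
    x: enter (2,5) at t=1.7289
    x: enter (1,5) at t=2.7642
    x: enter (0,5) at t=3.7995 ← occupied
  → r_4 = 3.7995

ranges = [2.9402, 0.3416, 1.2009, 3.7995]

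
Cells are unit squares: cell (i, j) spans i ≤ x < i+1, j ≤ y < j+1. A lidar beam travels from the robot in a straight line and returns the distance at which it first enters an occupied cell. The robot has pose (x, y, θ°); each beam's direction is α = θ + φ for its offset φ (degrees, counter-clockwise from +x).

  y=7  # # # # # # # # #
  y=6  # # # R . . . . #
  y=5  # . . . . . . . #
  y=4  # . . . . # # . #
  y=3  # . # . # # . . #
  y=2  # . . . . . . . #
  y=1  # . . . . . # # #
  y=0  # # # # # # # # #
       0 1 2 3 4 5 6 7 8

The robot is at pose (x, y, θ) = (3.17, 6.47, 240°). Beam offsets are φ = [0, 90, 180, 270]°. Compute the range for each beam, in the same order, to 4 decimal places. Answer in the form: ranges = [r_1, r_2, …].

beam 1: φ=0°, α=240°
  d=(-0.5000,-0.8660)  start (3,6)  tX=0.3400 tY=0.5427  stride 1/|dx|=2.0000 1/|dy|=1.1547
    cross x-line → (2,6), t=0.3400 (wall)
  → r_1 = 0.3400
beam 2: φ=90°, α=330°
  d=(0.8660,-0.5000)  start (3,6)  tX=0.9584 tY=0.9400  stride 1/|dx|=1.1547 1/|dy|=2.0000
    cross y-line → (3,5), t=0.9400
    cross x-line → (4,5), t=0.9584
    cross x-line → (5,5), t=2.1131
    cross y-line → (5,4), t=2.9400 (wall)
  → r_2 = 2.9400
beam 3: φ=180°, α=60°
  d=(0.5000,0.8660)  start (3,6)  tX=1.6600 tY=0.6120  stride 1/|dx|=2.0000 1/|dy|=1.1547
    cross y-line → (3,7), t=0.6120 (wall)
  → r_3 = 0.6120
beam 4: φ=270°, α=150°
  d=(-0.8660,0.5000)  start (3,6)  tX=0.1963 tY=1.0600  stride 1/|dx|=1.1547 1/|dy|=2.0000
    cross x-line → (2,6), t=0.1963 (wall)
  → r_4 = 0.1963

ranges = [0.3400, 2.9400, 0.6120, 0.1963]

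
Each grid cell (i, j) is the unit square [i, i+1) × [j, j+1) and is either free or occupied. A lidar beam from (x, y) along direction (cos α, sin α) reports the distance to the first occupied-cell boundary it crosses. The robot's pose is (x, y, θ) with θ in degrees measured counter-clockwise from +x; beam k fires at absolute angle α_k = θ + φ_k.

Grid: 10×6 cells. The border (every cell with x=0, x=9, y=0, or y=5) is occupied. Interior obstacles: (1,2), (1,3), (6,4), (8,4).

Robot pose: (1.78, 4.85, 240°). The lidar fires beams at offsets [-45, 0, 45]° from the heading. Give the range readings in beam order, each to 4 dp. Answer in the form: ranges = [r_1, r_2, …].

ranges = [0.8075, 0.9815, 3.9858]

beam 1: φ=-45°, α=195°
  direction (-0.9659, -0.2588); cell (1,4); t to first gridline: x 0.8075, y 3.2841 (then +1.0353 / +3.8637)
    (0,4) via x @ 0.8075  # hit
  → r_1 = 0.8075
beam 2: φ=0°, α=240°
  direction (-0.5000, -0.8660); cell (1,4); t to first gridline: x 1.5600, y 0.9815 (then +2.0000 / +1.1547)
    (1,3) via y @ 0.9815  # hit
  → r_2 = 0.9815
beam 3: φ=45°, α=285°
  direction (0.2588, -0.9659); cell (1,4); t to first gridline: x 0.8500, y 0.8800 (then +3.8637 / +1.0353)
    (2,4) via x @ 0.8500
    (2,3) via y @ 0.8800
    (2,2) via y @ 1.9153
    (2,1) via y @ 2.9505
    (2,0) via y @ 3.9858  # hit
  → r_3 = 3.9858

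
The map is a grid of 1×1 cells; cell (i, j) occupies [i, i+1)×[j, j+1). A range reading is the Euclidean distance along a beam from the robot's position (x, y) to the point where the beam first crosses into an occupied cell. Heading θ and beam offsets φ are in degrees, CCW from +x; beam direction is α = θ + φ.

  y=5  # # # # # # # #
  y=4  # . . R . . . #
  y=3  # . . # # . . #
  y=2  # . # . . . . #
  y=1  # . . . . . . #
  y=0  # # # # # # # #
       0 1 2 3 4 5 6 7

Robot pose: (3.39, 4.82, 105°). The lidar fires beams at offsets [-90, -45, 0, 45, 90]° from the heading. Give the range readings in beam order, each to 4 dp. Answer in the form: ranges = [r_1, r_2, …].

ranges = [0.6955, 0.2078, 0.1863, 0.3600, 2.4743]

beam 1: φ=-90°, α=15°
  direction (0.9659, 0.2588); cell (3,4); t to first gridline: x 0.6315, y 0.6955 (then +1.0353 / +3.8637)
    (4,4) via x @ 0.6315
    (4,5) via y @ 0.6955  # hit
  → r_1 = 0.6955
beam 2: φ=-45°, α=60°
  direction (0.5000, 0.8660); cell (3,4); t to first gridline: x 1.2200, y 0.2078 (then +2.0000 / +1.1547)
    (3,5) via y @ 0.2078  # hit
  → r_2 = 0.2078
beam 3: φ=0°, α=105°
  direction (-0.2588, 0.9659); cell (3,4); t to first gridline: x 1.5068, y 0.1863 (then +3.8637 / +1.0353)
    (3,5) via y @ 0.1863  # hit
  → r_3 = 0.1863
beam 4: φ=45°, α=150°
  direction (-0.8660, 0.5000); cell (3,4); t to first gridline: x 0.4503, y 0.3600 (then +1.1547 / +2.0000)
    (3,5) via y @ 0.3600  # hit
  → r_4 = 0.3600
beam 5: φ=90°, α=195°
  direction (-0.9659, -0.2588); cell (3,4); t to first gridline: x 0.4038, y 3.1682 (then +1.0353 / +3.8637)
    (2,4) via x @ 0.4038
    (1,4) via x @ 1.4390
    (0,4) via x @ 2.4743  # hit
  → r_5 = 2.4743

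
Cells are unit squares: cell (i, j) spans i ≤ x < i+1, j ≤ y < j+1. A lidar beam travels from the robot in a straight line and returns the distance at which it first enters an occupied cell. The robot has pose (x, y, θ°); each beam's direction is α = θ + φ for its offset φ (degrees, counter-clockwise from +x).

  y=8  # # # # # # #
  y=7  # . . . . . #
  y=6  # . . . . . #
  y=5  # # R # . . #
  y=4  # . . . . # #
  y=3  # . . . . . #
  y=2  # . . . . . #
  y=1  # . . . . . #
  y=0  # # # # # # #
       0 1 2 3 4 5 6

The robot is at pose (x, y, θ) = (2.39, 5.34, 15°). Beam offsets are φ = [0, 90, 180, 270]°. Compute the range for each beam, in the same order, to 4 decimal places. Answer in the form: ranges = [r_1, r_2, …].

beam 1: φ=0°, α=15°
  direction (0.9659, 0.2588); cell (2,5); t to first gridline: x 0.6315, y 2.5500 (then +1.0353 / +3.8637)
    (3,5) via x @ 0.6315  # hit
  → r_1 = 0.6315
beam 2: φ=90°, α=105°
  direction (-0.2588, 0.9659); cell (2,5); t to first gridline: x 1.5068, y 0.6833 (then +3.8637 / +1.0353)
    (2,6) via y @ 0.6833
    (1,6) via x @ 1.5068
    (1,7) via y @ 1.7186
    (1,8) via y @ 2.7538  # hit
  → r_2 = 2.7538
beam 3: φ=180°, α=195°
  direction (-0.9659, -0.2588); cell (2,5); t to first gridline: x 0.4038, y 1.3137 (then +1.0353 / +3.8637)
    (1,5) via x @ 0.4038  # hit
  → r_3 = 0.4038
beam 4: φ=270°, α=285°
  direction (0.2588, -0.9659); cell (2,5); t to first gridline: x 2.3569, y 0.3520 (then +3.8637 / +1.0353)
    (2,4) via y @ 0.3520
    (2,3) via y @ 1.3873
    (3,3) via x @ 2.3569
    (3,2) via y @ 2.4225
    (3,1) via y @ 3.4578
    (3,0) via y @ 4.4931  # hit
  → r_4 = 4.4931

ranges = [0.6315, 2.7538, 0.4038, 4.4931]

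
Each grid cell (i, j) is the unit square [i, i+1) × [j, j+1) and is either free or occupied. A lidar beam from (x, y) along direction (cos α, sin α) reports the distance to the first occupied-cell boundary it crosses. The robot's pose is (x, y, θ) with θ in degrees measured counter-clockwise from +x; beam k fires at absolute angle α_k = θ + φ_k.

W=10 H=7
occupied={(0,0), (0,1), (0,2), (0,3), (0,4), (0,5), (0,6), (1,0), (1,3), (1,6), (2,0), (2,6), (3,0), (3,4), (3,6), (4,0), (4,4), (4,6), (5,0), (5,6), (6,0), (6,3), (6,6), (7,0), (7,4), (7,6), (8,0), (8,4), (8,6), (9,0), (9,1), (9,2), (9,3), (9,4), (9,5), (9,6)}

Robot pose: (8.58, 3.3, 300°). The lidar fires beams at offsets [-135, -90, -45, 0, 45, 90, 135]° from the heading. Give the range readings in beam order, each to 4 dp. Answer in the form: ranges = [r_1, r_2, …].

beam 1: φ=-135°, α=165°
  cosα=-0.9659 sinα=0.2588 | (8,3) | tMaxX 0.6005 tMaxY 2.7046 | tΔX 1.0353 tΔY 3.8637
    t=0.6005 [x] (7,3)
    t=1.6357 [x] (6,3) — stop
  → r_1 = 1.6357
beam 2: φ=-90°, α=210°
  cosα=-0.8660 sinα=-0.5000 | (8,3) | tMaxX 0.6697 tMaxY 0.6000 | tΔX 1.1547 tΔY 2.0000
    t=0.6000 [y] (8,2)
    t=0.6697 [x] (7,2)
    t=1.8244 [x] (6,2)
    t=2.6000 [y] (6,1)
    t=2.9791 [x] (5,1)
    t=4.1338 [x] (4,1)
    t=4.6000 [y] (4,0) — stop
  → r_2 = 4.6000
beam 3: φ=-45°, α=255°
  cosα=-0.2588 sinα=-0.9659 | (8,3) | tMaxX 2.2409 tMaxY 0.3106 | tΔX 3.8637 tΔY 1.0353
    t=0.3106 [y] (8,2)
    t=1.3459 [y] (8,1)
    t=2.2409 [x] (7,1)
    t=2.3811 [y] (7,0) — stop
  → r_3 = 2.3811
beam 4: φ=0°, α=300°
  cosα=0.5000 sinα=-0.8660 | (8,3) | tMaxX 0.8400 tMaxY 0.3464 | tΔX 2.0000 tΔY 1.1547
    t=0.3464 [y] (8,2)
    t=0.8400 [x] (9,2) — stop
  → r_4 = 0.8400
beam 5: φ=45°, α=345°
  cosα=0.9659 sinα=-0.2588 | (8,3) | tMaxX 0.4348 tMaxY 1.1591 | tΔX 1.0353 tΔY 3.8637
    t=0.4348 [x] (9,3) — stop
  → r_5 = 0.4348
beam 6: φ=90°, α=30°
  cosα=0.8660 sinα=0.5000 | (8,3) | tMaxX 0.4850 tMaxY 1.4000 | tΔX 1.1547 tΔY 2.0000
    t=0.4850 [x] (9,3) — stop
  → r_6 = 0.4850
beam 7: φ=135°, α=75°
  cosα=0.2588 sinα=0.9659 | (8,3) | tMaxX 1.6228 tMaxY 0.7247 | tΔX 3.8637 tΔY 1.0353
    t=0.7247 [y] (8,4) — stop
  → r_7 = 0.7247

ranges = [1.6357, 4.6000, 2.3811, 0.8400, 0.4348, 0.4850, 0.7247]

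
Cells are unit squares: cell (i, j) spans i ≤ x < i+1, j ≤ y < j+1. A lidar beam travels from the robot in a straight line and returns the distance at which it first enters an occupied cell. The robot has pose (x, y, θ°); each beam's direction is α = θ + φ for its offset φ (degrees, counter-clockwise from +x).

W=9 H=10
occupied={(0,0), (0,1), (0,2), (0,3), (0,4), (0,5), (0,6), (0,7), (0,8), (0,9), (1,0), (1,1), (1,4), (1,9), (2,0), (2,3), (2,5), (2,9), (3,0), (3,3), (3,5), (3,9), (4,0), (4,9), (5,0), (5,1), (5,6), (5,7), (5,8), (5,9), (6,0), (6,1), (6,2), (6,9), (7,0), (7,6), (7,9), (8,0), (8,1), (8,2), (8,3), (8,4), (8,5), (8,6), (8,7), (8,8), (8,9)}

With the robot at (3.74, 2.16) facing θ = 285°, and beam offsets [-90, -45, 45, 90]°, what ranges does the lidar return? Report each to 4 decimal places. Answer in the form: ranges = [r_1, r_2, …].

beam 1: φ=-90°, α=195°
  d=(-0.9659,-0.2588)  start (3,2)  tX=0.7661 tY=0.6182  stride 1/|dx|=1.0353 1/|dy|=3.8637
    cross y-line → (3,1), t=0.6182
    cross x-line → (2,1), t=0.7661
    cross x-line → (1,1), t=1.8014 (wall)
  → r_1 = 1.8014
beam 2: φ=-45°, α=240°
  d=(-0.5000,-0.8660)  start (3,2)  tX=1.4800 tY=0.1848  stride 1/|dx|=2.0000 1/|dy|=1.1547
    cross y-line → (3,1), t=0.1848
    cross y-line → (3,0), t=1.3395 (wall)
  → r_2 = 1.3395
beam 3: φ=45°, α=330°
  d=(0.8660,-0.5000)  start (3,2)  tX=0.3002 tY=0.3200  stride 1/|dx|=1.1547 1/|dy|=2.0000
    cross x-line → (4,2), t=0.3002
    cross y-line → (4,1), t=0.3200
    cross x-line → (5,1), t=1.4549 (wall)
  → r_3 = 1.4549
beam 4: φ=90°, α=15°
  d=(0.9659,0.2588)  start (3,2)  tX=0.2692 tY=3.2455  stride 1/|dx|=1.0353 1/|dy|=3.8637
    cross x-line → (4,2), t=0.2692
    cross x-line → (5,2), t=1.3044
    cross x-line → (6,2), t=2.3397 (wall)
  → r_4 = 2.3397

ranges = [1.8014, 1.3395, 1.4549, 2.3397]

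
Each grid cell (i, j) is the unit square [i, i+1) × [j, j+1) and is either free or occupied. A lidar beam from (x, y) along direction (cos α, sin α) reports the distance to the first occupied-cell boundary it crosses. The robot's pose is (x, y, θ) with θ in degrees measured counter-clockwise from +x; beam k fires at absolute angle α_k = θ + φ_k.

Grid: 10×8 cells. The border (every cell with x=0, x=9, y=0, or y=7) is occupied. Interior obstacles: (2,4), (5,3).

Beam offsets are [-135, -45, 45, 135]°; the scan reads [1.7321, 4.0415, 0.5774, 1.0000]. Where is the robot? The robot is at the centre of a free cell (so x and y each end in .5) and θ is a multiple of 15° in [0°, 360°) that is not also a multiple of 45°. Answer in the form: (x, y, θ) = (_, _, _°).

The pose lattice has 46·16 = 736 candidates. Test each by forward raycasting.
  (1.5, 2.5, 210°): beam 1 = 1.9319 ≠ 1.7321 ✗
  (5.5, 6.5, 345°): beam 1 = 3.0000 ≠ 1.7321 ✗
  (8.5, 4.5, 165°): beam 1 = 0.5774 ≠ 1.7321 ✗
  …
  (4.5, 1.5, 195°): r_1=1.7321, r_2=4.0415, r_3=0.5774, r_4=1.0000 — all match ✓
Only this pose fits every beam.

(x, y, θ) = (4.5, 1.5, 195°)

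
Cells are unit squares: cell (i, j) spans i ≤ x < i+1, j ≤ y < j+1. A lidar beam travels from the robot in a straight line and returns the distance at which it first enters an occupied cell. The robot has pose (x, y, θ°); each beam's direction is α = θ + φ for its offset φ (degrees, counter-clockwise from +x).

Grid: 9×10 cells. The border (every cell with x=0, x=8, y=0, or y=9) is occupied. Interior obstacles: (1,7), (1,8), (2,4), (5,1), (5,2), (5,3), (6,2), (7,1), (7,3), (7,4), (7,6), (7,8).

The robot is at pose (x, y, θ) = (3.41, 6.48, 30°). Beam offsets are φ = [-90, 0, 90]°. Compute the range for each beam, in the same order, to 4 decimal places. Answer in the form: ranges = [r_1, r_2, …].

beam 1: φ=-90°, α=300°
  dir = (cos 300°, sin 300°) = (0.5000, -0.8660); from cell (3,6)
  next x-line at t=1.1800, next y-line at t=0.5543; Δt_x=2.0000, Δt_y=1.1547
    y: enter (3,5) at t=0.5543
    x: enter (4,5) at t=1.1800
    y: enter (4,4) at t=1.7090
    y: enter (4,3) at t=2.8637
    x: enter (5,3) at t=3.1800 ← occupied
  → r_1 = 3.1800
beam 2: φ=0°, α=30°
  dir = (cos 30°, sin 30°) = (0.8660, 0.5000); from cell (3,6)
  next x-line at t=0.6813, next y-line at t=1.0400; Δt_x=1.1547, Δt_y=2.0000
    x: enter (4,6) at t=0.6813
    y: enter (4,7) at t=1.0400
    x: enter (5,7) at t=1.8360
    x: enter (6,7) at t=2.9907
    y: enter (6,8) at t=3.0400
    x: enter (7,8) at t=4.1454 ← occupied
  → r_2 = 4.1454
beam 3: φ=90°, α=120°
  dir = (cos 120°, sin 120°) = (-0.5000, 0.8660); from cell (3,6)
  next x-line at t=0.8200, next y-line at t=0.6004; Δt_x=2.0000, Δt_y=1.1547
    y: enter (3,7) at t=0.6004
    x: enter (2,7) at t=0.8200
    y: enter (2,8) at t=1.7551
    x: enter (1,8) at t=2.8200 ← occupied
  → r_3 = 2.8200

ranges = [3.1800, 4.1454, 2.8200]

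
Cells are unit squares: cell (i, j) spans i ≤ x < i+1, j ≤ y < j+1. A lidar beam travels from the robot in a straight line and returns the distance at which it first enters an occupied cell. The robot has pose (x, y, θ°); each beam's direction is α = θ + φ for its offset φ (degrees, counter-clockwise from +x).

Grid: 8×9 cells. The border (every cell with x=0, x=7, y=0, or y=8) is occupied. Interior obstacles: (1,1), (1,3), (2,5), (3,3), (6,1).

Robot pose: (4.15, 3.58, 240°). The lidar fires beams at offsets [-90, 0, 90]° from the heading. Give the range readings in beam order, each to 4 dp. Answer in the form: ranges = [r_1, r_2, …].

beam 1: φ=-90°, α=150°
  d=(-0.8660,0.5000)  start (4,3)  tX=0.1732 tY=0.8400  stride 1/|dx|=1.1547 1/|dy|=2.0000
    cross x-line → (3,3), t=0.1732 (wall)
  → r_1 = 0.1732
beam 2: φ=0°, α=240°
  d=(-0.5000,-0.8660)  start (4,3)  tX=0.3000 tY=0.6697  stride 1/|dx|=2.0000 1/|dy|=1.1547
    cross x-line → (3,3), t=0.3000 (wall)
  → r_2 = 0.3000
beam 3: φ=90°, α=330°
  d=(0.8660,-0.5000)  start (4,3)  tX=0.9815 tY=1.1600  stride 1/|dx|=1.1547 1/|dy|=2.0000
    cross x-line → (5,3), t=0.9815
    cross y-line → (5,2), t=1.1600
    cross x-line → (6,2), t=2.1362
    cross y-line → (6,1), t=3.1600 (wall)
  → r_3 = 3.1600

ranges = [0.1732, 0.3000, 3.1600]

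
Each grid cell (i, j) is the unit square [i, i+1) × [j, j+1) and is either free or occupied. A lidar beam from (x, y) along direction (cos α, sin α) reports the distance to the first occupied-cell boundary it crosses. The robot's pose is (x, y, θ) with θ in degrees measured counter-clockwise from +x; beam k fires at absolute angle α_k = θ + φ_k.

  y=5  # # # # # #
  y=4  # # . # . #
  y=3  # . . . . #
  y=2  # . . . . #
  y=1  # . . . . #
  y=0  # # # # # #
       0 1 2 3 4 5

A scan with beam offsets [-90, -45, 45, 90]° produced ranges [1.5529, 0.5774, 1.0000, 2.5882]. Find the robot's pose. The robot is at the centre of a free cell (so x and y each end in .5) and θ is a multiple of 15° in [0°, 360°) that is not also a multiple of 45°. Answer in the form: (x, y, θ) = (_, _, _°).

(x, y, θ) = (2.5, 1.5, 285°)

Candidates: 14 free-cell centres × 16 headings = 224 poses. Raycast each; keep the one whose scan matches to 4 dp.
  (1.5, 1.5, 210°): beam 1 = 1.0000 ≠ 1.5529 ✗
  (3.5, 3.5, 150°): beam 1 = 0.5774 ≠ 1.5529 ✗
  (4.5, 4.5, 105°): beam 1 = 0.5176 ≠ 1.5529 ✗
  …
  (2.5, 1.5, 285°): r_1=1.5529, r_2=0.5774, r_3=1.0000, r_4=2.5882 — all match ✓
No second candidate reproduces the full scan.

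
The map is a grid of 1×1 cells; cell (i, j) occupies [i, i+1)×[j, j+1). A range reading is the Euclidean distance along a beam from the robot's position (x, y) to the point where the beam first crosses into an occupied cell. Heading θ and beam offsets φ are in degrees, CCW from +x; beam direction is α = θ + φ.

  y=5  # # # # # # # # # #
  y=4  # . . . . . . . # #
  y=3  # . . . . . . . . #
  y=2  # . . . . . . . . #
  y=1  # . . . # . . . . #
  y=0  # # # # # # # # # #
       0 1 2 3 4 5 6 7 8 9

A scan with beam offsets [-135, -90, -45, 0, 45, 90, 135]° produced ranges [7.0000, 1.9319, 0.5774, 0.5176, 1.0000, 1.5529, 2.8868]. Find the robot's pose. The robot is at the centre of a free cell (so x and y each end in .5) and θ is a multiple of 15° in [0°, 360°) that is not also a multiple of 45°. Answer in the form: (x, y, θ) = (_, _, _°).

Enumerate (i+0.5, j+0.5, θ) over the 30 free cells and 16 admissible headings. For each, cast all 7 beams and compare to the given ranges.
  (8.5, 3.5, 30°): beam 1 = 2.5882 ≠ 7.0000 ✗
  (7.5, 1.5, 300°): beam 1 = 6.7293 ≠ 7.0000 ✗
  (8.5, 1.5, 15°): beam 1 = 0.5774 ≠ 7.0000 ✗
  …
  (7.5, 1.5, 285°): r_1=7.0000, r_2=1.9319, r_3=0.5774, r_4=0.5176, r_5=1.0000, r_6=1.5529, r_7=2.8868 — all match ✓
Only this pose fits every beam.

(x, y, θ) = (7.5, 1.5, 285°)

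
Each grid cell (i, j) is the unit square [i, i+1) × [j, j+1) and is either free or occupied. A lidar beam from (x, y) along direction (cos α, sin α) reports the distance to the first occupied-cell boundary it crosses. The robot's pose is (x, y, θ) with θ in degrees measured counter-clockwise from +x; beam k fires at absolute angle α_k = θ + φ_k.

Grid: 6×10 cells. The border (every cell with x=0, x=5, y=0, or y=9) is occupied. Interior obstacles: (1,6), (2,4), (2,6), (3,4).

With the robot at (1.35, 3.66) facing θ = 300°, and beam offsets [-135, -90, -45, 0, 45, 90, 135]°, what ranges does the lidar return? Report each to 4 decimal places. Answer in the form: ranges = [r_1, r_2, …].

ranges = [0.3623, 0.4041, 1.3523, 3.0715, 3.7788, 0.7506, 2.4225]

beam 1: φ=-135°, α=165°
  direction (-0.9659, 0.2588); cell (1,3); t to first gridline: x 0.3623, y 1.3137 (then +1.0353 / +3.8637)
    (0,3) via x @ 0.3623  # hit
  → r_1 = 0.3623
beam 2: φ=-90°, α=210°
  direction (-0.8660, -0.5000); cell (1,3); t to first gridline: x 0.4041, y 1.3200 (then +1.1547 / +2.0000)
    (0,3) via x @ 0.4041  # hit
  → r_2 = 0.4041
beam 3: φ=-45°, α=255°
  direction (-0.2588, -0.9659); cell (1,3); t to first gridline: x 1.3523, y 0.6833 (then +3.8637 / +1.0353)
    (1,2) via y @ 0.6833
    (0,2) via x @ 1.3523  # hit
  → r_3 = 1.3523
beam 4: φ=0°, α=300°
  direction (0.5000, -0.8660); cell (1,3); t to first gridline: x 1.3000, y 0.7621 (then +2.0000 / +1.1547)
    (1,2) via y @ 0.7621
    (2,2) via x @ 1.3000
    (2,1) via y @ 1.9168
    (2,0) via y @ 3.0715  # hit
  → r_4 = 3.0715
beam 5: φ=45°, α=345°
  direction (0.9659, -0.2588); cell (1,3); t to first gridline: x 0.6729, y 2.5500 (then +1.0353 / +3.8637)
    (2,3) via x @ 0.6729
    (3,3) via x @ 1.7082
    (3,2) via y @ 2.5500
    (4,2) via x @ 2.7435
    (5,2) via x @ 3.7788  # hit
  → r_5 = 3.7788
beam 6: φ=90°, α=30°
  direction (0.8660, 0.5000); cell (1,3); t to first gridline: x 0.7506, y 0.6800 (then +1.1547 / +2.0000)
    (1,4) via y @ 0.6800
    (2,4) via x @ 0.7506  # hit
  → r_6 = 0.7506
beam 7: φ=135°, α=75°
  direction (0.2588, 0.9659); cell (1,3); t to first gridline: x 2.5114, y 0.3520 (then +3.8637 / +1.0353)
    (1,4) via y @ 0.3520
    (1,5) via y @ 1.3873
    (1,6) via y @ 2.4225  # hit
  → r_7 = 2.4225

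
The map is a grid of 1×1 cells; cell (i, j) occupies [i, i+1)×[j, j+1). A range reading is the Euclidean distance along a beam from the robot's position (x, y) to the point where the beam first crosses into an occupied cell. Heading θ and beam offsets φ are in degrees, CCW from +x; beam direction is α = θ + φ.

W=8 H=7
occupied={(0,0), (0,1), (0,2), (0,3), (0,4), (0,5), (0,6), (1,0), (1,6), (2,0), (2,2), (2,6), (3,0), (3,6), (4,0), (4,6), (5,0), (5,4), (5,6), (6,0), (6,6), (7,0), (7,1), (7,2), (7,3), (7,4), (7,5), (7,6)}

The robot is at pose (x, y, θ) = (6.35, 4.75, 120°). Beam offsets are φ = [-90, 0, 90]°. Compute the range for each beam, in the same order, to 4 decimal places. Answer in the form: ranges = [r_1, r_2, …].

ranges = [0.7506, 1.4434, 0.4041]

beam 1: φ=-90°, α=30°
  direction (0.8660, 0.5000); cell (6,4); t to first gridline: x 0.7506, y 0.5000 (then +1.1547 / +2.0000)
    (6,5) via y @ 0.5000
    (7,5) via x @ 0.7506  # hit
  → r_1 = 0.7506
beam 2: φ=0°, α=120°
  direction (-0.5000, 0.8660); cell (6,4); t to first gridline: x 0.7000, y 0.2887 (then +2.0000 / +1.1547)
    (6,5) via y @ 0.2887
    (5,5) via x @ 0.7000
    (5,6) via y @ 1.4434  # hit
  → r_2 = 1.4434
beam 3: φ=90°, α=210°
  direction (-0.8660, -0.5000); cell (6,4); t to first gridline: x 0.4041, y 1.5000 (then +1.1547 / +2.0000)
    (5,4) via x @ 0.4041  # hit
  → r_3 = 0.4041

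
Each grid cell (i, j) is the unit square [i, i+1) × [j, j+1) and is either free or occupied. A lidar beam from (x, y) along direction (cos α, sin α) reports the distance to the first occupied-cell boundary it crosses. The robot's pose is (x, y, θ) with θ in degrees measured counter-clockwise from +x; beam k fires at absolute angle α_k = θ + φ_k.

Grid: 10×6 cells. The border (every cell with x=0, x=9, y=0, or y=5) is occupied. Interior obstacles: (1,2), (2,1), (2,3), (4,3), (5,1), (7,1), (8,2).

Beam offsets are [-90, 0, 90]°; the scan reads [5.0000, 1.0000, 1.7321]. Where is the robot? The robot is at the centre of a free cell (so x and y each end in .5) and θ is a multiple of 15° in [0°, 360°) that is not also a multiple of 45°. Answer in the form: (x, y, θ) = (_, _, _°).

(x, y, θ) = (7.5, 3.5, 300°)

Enumerate (i+0.5, j+0.5, θ) over the 25 free cells and 16 admissible headings. For each, cast all 3 beams and compare to the given ranges.
  (8.5, 3.5, 345°): beam 1 = 0.5176 ≠ 5.0000 ✗
  (7.5, 4.5, 15°): beam 1 = 1.9319 ≠ 5.0000 ✗
  (2.5, 4.5, 210°): beam 1 = 0.5774 ≠ 5.0000 ✗
  (8.5, 4.5, 210°): beam 1 = 0.5774 ≠ 5.0000 ✗
  …
  (7.5, 3.5, 300°): r_1=5.0000, r_2=1.0000, r_3=1.7321 — all match ✓
Unique over the lattice → pose = (7.5, 3.5, 300°).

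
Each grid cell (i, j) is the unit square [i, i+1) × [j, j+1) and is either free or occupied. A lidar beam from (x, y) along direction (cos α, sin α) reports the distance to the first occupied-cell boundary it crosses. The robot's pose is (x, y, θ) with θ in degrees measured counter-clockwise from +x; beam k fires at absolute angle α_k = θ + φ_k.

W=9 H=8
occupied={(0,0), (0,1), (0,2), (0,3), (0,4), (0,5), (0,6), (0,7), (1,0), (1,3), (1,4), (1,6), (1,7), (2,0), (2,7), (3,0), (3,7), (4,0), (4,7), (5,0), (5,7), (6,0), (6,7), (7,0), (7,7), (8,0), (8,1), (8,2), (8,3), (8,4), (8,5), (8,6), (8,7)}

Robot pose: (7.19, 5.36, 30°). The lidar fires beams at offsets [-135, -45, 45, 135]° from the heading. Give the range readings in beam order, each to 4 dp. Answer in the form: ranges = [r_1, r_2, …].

beam 1: φ=-135°, α=255°
  cosα=-0.2588 sinα=-0.9659 | (7,5) | tMaxX 0.7341 tMaxY 0.3727 | tΔX 3.8637 tΔY 1.0353
    t=0.3727 [y] (7,4)
    t=0.7341 [x] (6,4)
    t=1.4080 [y] (6,3)
    t=2.4433 [y] (6,2)
    t=3.4785 [y] (6,1)
    t=4.5138 [y] (6,0) — stop
  → r_1 = 4.5138
beam 2: φ=-45°, α=345°
  cosα=0.9659 sinα=-0.2588 | (7,5) | tMaxX 0.8386 tMaxY 1.3909 | tΔX 1.0353 tΔY 3.8637
    t=0.8386 [x] (8,5) — stop
  → r_2 = 0.8386
beam 3: φ=45°, α=75°
  cosα=0.2588 sinα=0.9659 | (7,5) | tMaxX 3.1296 tMaxY 0.6626 | tΔX 3.8637 tΔY 1.0353
    t=0.6626 [y] (7,6)
    t=1.6979 [y] (7,7) — stop
  → r_3 = 1.6979
beam 4: φ=135°, α=165°
  cosα=-0.9659 sinα=0.2588 | (7,5) | tMaxX 0.1967 tMaxY 2.4728 | tΔX 1.0353 tΔY 3.8637
    t=0.1967 [x] (6,5)
    t=1.2320 [x] (5,5)
    t=2.2673 [x] (4,5)
    t=2.4728 [y] (4,6)
    t=3.3025 [x] (3,6)
    t=4.3378 [x] (2,6)
    t=5.3731 [x] (1,6) — stop
  → r_4 = 5.3731

ranges = [4.5138, 0.8386, 1.6979, 5.3731]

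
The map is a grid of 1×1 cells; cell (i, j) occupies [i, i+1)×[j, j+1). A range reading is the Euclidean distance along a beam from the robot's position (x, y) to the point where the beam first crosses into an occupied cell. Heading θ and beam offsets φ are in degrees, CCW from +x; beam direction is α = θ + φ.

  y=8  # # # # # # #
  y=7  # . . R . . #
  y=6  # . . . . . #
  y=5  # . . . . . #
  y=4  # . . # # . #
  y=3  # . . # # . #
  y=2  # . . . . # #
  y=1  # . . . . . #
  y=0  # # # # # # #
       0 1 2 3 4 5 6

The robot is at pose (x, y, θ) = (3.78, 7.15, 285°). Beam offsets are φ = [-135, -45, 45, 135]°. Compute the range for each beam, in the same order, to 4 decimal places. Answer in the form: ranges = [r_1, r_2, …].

beam 1: φ=-135°, α=150°
  d=(-0.8660,0.5000)  start (3,7)  tX=0.9007 tY=1.7000  stride 1/|dx|=1.1547 1/|dy|=2.0000
    cross x-line → (2,7), t=0.9007
    cross y-line → (2,8), t=1.7000 (wall)
  → r_1 = 1.7000
beam 2: φ=-45°, α=240°
  d=(-0.5000,-0.8660)  start (3,7)  tX=1.5600 tY=0.1732  stride 1/|dx|=2.0000 1/|dy|=1.1547
    cross y-line → (3,6), t=0.1732
    cross y-line → (3,5), t=1.3279
    cross x-line → (2,5), t=1.5600
    cross y-line → (2,4), t=2.4826
    cross x-line → (1,4), t=3.5600
    cross y-line → (1,3), t=3.6373
    cross y-line → (1,2), t=4.7920
    cross x-line → (0,2), t=5.5600 (wall)
  → r_2 = 5.5600
beam 3: φ=45°, α=330°
  d=(0.8660,-0.5000)  start (3,7)  tX=0.2540 tY=0.3000  stride 1/|dx|=1.1547 1/|dy|=2.0000
    cross x-line → (4,7), t=0.2540
    cross y-line → (4,6), t=0.3000
    cross x-line → (5,6), t=1.4087
    cross y-line → (5,5), t=2.3000
    cross x-line → (6,5), t=2.5634 (wall)
  → r_3 = 2.5634
beam 4: φ=135°, α=60°
  d=(0.5000,0.8660)  start (3,7)  tX=0.4400 tY=0.9815  stride 1/|dx|=2.0000 1/|dy|=1.1547
    cross x-line → (4,7), t=0.4400
    cross y-line → (4,8), t=0.9815 (wall)
  → r_4 = 0.9815

ranges = [1.7000, 5.5600, 2.5634, 0.9815]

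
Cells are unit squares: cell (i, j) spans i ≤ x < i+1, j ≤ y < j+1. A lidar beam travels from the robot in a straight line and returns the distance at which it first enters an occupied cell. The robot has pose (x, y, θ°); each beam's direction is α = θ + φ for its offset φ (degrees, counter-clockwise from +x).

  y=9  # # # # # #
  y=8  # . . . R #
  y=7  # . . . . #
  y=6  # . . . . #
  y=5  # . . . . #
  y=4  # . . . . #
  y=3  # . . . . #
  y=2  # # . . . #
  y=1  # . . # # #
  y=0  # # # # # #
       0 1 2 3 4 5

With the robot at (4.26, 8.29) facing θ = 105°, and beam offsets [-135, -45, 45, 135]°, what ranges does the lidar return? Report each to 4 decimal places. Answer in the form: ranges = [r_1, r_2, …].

ranges = [0.8545, 0.8198, 1.4200, 6.1084]

beam 1: φ=-135°, α=330°
  dir = (cos 330°, sin 330°) = (0.8660, -0.5000); from cell (4,8)
  next x-line at t=0.8545, next y-line at t=0.5800; Δt_x=1.1547, Δt_y=2.0000
    y: enter (4,7) at t=0.5800
    x: enter (5,7) at t=0.8545 ← occupied
  → r_1 = 0.8545
beam 2: φ=-45°, α=60°
  dir = (cos 60°, sin 60°) = (0.5000, 0.8660); from cell (4,8)
  next x-line at t=1.4800, next y-line at t=0.8198; Δt_x=2.0000, Δt_y=1.1547
    y: enter (4,9) at t=0.8198 ← occupied
  → r_2 = 0.8198
beam 3: φ=45°, α=150°
  dir = (cos 150°, sin 150°) = (-0.8660, 0.5000); from cell (4,8)
  next x-line at t=0.3002, next y-line at t=1.4200; Δt_x=1.1547, Δt_y=2.0000
    x: enter (3,8) at t=0.3002
    y: enter (3,9) at t=1.4200 ← occupied
  → r_3 = 1.4200
beam 4: φ=135°, α=240°
  dir = (cos 240°, sin 240°) = (-0.5000, -0.8660); from cell (4,8)
  next x-line at t=0.5200, next y-line at t=0.3349; Δt_x=2.0000, Δt_y=1.1547
    y: enter (4,7) at t=0.3349
    x: enter (3,7) at t=0.5200
    y: enter (3,6) at t=1.4896
    x: enter (2,6) at t=2.5200
    y: enter (2,5) at t=2.6443
    y: enter (2,4) at t=3.7990
    x: enter (1,4) at t=4.5200
    y: enter (1,3) at t=4.9537
    y: enter (1,2) at t=6.1084 ← occupied
  → r_4 = 6.1084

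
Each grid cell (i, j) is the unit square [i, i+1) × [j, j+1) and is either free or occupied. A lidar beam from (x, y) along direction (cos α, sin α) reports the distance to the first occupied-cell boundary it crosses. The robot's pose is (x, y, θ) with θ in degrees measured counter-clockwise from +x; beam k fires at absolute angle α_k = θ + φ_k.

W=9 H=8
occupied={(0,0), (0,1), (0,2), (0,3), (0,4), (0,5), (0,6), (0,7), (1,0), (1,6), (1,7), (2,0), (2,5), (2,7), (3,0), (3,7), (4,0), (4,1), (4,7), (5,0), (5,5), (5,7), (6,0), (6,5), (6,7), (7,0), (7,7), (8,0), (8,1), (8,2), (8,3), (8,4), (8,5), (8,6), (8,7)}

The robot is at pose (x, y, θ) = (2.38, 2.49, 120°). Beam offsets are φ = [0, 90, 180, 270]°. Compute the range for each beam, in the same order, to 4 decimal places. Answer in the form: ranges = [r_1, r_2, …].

ranges = [2.7600, 1.5935, 1.7205, 5.0200]

beam 1: φ=0°, α=120°
  cosα=-0.5000 sinα=0.8660 | (2,2) | tMaxX 0.7600 tMaxY 0.5889 | tΔX 2.0000 tΔY 1.1547
    t=0.5889 [y] (2,3)
    t=0.7600 [x] (1,3)
    t=1.7436 [y] (1,4)
    t=2.7600 [x] (0,4) — stop
  → r_1 = 2.7600
beam 2: φ=90°, α=210°
  cosα=-0.8660 sinα=-0.5000 | (2,2) | tMaxX 0.4388 tMaxY 0.9800 | tΔX 1.1547 tΔY 2.0000
    t=0.4388 [x] (1,2)
    t=0.9800 [y] (1,1)
    t=1.5935 [x] (0,1) — stop
  → r_2 = 1.5935
beam 3: φ=180°, α=300°
  cosα=0.5000 sinα=-0.8660 | (2,2) | tMaxX 1.2400 tMaxY 0.5658 | tΔX 2.0000 tΔY 1.1547
    t=0.5658 [y] (2,1)
    t=1.2400 [x] (3,1)
    t=1.7205 [y] (3,0) — stop
  → r_3 = 1.7205
beam 4: φ=270°, α=30°
  cosα=0.8660 sinα=0.5000 | (2,2) | tMaxX 0.7159 tMaxY 1.0200 | tΔX 1.1547 tΔY 2.0000
    t=0.7159 [x] (3,2)
    t=1.0200 [y] (3,3)
    t=1.8706 [x] (4,3)
    t=3.0200 [y] (4,4)
    t=3.0253 [x] (5,4)
    t=4.1800 [x] (6,4)
    t=5.0200 [y] (6,5) — stop
  → r_4 = 5.0200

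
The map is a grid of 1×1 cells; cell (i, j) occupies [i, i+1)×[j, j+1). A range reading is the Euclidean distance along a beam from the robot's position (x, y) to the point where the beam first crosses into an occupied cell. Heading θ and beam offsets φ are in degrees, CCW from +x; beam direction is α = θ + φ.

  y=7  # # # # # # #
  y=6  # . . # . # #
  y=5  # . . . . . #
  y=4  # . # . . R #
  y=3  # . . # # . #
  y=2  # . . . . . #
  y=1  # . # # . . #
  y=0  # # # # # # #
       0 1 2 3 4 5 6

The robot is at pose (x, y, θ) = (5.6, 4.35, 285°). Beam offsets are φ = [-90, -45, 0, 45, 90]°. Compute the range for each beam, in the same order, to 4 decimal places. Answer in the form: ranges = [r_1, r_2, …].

ranges = [1.3523, 1.2000, 1.5455, 0.4619, 0.4141]

beam 1: φ=-90°, α=195°
  d=(-0.9659,-0.2588)  start (5,4)  tX=0.6212 tY=1.3523  stride 1/|dx|=1.0353 1/|dy|=3.8637
    cross x-line → (4,4), t=0.6212
    cross y-line → (4,3), t=1.3523 (wall)
  → r_1 = 1.3523
beam 2: φ=-45°, α=240°
  d=(-0.5000,-0.8660)  start (5,4)  tX=1.2000 tY=0.4041  stride 1/|dx|=2.0000 1/|dy|=1.1547
    cross y-line → (5,3), t=0.4041
    cross x-line → (4,3), t=1.2000 (wall)
  → r_2 = 1.2000
beam 3: φ=0°, α=285°
  d=(0.2588,-0.9659)  start (5,4)  tX=1.5455 tY=0.3623  stride 1/|dx|=3.8637 1/|dy|=1.0353
    cross y-line → (5,3), t=0.3623
    cross y-line → (5,2), t=1.3976
    cross x-line → (6,2), t=1.5455 (wall)
  → r_3 = 1.5455
beam 4: φ=45°, α=330°
  d=(0.8660,-0.5000)  start (5,4)  tX=0.4619 tY=0.7000  stride 1/|dx|=1.1547 1/|dy|=2.0000
    cross x-line → (6,4), t=0.4619 (wall)
  → r_4 = 0.4619
beam 5: φ=90°, α=15°
  d=(0.9659,0.2588)  start (5,4)  tX=0.4141 tY=2.5114  stride 1/|dx|=1.0353 1/|dy|=3.8637
    cross x-line → (6,4), t=0.4141 (wall)
  → r_5 = 0.4141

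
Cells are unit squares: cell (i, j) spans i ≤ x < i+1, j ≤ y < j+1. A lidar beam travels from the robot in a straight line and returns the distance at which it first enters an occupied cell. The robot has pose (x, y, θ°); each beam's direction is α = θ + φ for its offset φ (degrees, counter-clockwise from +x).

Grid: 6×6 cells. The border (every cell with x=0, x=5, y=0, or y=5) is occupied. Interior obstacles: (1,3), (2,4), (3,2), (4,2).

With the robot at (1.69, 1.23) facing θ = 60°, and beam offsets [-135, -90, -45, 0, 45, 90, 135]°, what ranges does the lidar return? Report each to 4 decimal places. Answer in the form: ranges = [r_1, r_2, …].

ranges = [0.2381, 0.4600, 2.9751, 4.3532, 1.8324, 0.7967, 0.7143]

beam 1: φ=-135°, α=285°
  dir = (cos 285°, sin 285°) = (0.2588, -0.9659); from cell (1,1)
  next x-line at t=1.1977, next y-line at t=0.2381; Δt_x=3.8637, Δt_y=1.0353
    y: enter (1,0) at t=0.2381 ← occupied
  → r_1 = 0.2381
beam 2: φ=-90°, α=330°
  dir = (cos 330°, sin 330°) = (0.8660, -0.5000); from cell (1,1)
  next x-line at t=0.3580, next y-line at t=0.4600; Δt_x=1.1547, Δt_y=2.0000
    x: enter (2,1) at t=0.3580
    y: enter (2,0) at t=0.4600 ← occupied
  → r_2 = 0.4600
beam 3: φ=-45°, α=15°
  dir = (cos 15°, sin 15°) = (0.9659, 0.2588); from cell (1,1)
  next x-line at t=0.3209, next y-line at t=2.9751; Δt_x=1.0353, Δt_y=3.8637
    x: enter (2,1) at t=0.3209
    x: enter (3,1) at t=1.3562
    x: enter (4,1) at t=2.3915
    y: enter (4,2) at t=2.9751 ← occupied
  → r_3 = 2.9751
beam 4: φ=0°, α=60°
  dir = (cos 60°, sin 60°) = (0.5000, 0.8660); from cell (1,1)
  next x-line at t=0.6200, next y-line at t=0.8891; Δt_x=2.0000, Δt_y=1.1547
    x: enter (2,1) at t=0.6200
    y: enter (2,2) at t=0.8891
    y: enter (2,3) at t=2.0438
    x: enter (3,3) at t=2.6200
    y: enter (3,4) at t=3.1985
    y: enter (3,5) at t=4.3532 ← occupied
  → r_4 = 4.3532
beam 5: φ=45°, α=105°
  dir = (cos 105°, sin 105°) = (-0.2588, 0.9659); from cell (1,1)
  next x-line at t=2.6660, next y-line at t=0.7972; Δt_x=3.8637, Δt_y=1.0353
    y: enter (1,2) at t=0.7972
    y: enter (1,3) at t=1.8324 ← occupied
  → r_5 = 1.8324
beam 6: φ=90°, α=150°
  dir = (cos 150°, sin 150°) = (-0.8660, 0.5000); from cell (1,1)
  next x-line at t=0.7967, next y-line at t=1.5400; Δt_x=1.1547, Δt_y=2.0000
    x: enter (0,1) at t=0.7967 ← occupied
  → r_6 = 0.7967
beam 7: φ=135°, α=195°
  dir = (cos 195°, sin 195°) = (-0.9659, -0.2588); from cell (1,1)
  next x-line at t=0.7143, next y-line at t=0.8887; Δt_x=1.0353, Δt_y=3.8637
    x: enter (0,1) at t=0.7143 ← occupied
  → r_7 = 0.7143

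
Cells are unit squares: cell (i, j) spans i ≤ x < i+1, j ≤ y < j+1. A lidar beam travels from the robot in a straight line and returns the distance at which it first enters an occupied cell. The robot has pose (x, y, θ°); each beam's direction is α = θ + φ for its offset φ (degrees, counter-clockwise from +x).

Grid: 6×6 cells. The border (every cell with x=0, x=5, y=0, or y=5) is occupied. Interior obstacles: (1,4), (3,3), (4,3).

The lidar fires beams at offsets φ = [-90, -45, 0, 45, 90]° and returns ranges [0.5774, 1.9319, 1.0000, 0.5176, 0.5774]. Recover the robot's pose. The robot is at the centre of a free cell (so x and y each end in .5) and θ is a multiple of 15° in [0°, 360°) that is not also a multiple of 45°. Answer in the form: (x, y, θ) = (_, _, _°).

(x, y, θ) = (4.5, 4.5, 210°)

Enumerate (i+0.5, j+0.5, θ) over the 13 free cells and 16 admissible headings. For each, cast all 5 beams and compare to the given ranges.
  (3.5, 1.5, 330°): beam 2 = 0.5176 ≠ 1.9319 ✗
  (1.5, 1.5, 240°): beam 2 = 0.5176 ≠ 1.9319 ✗
  (2.5, 4.5, 255°): beam 1 = 0.5176 ≠ 0.5774 ✗
  (4.5, 1.5, 300°): beam 1 = 1.0000 ≠ 0.5774 ✗
  …
  (4.5, 4.5, 210°): r_1=0.5774, r_2=1.9319, r_3=1.0000, r_4=0.5176, r_5=0.5774 — all match ✓
No second candidate reproduces the full scan.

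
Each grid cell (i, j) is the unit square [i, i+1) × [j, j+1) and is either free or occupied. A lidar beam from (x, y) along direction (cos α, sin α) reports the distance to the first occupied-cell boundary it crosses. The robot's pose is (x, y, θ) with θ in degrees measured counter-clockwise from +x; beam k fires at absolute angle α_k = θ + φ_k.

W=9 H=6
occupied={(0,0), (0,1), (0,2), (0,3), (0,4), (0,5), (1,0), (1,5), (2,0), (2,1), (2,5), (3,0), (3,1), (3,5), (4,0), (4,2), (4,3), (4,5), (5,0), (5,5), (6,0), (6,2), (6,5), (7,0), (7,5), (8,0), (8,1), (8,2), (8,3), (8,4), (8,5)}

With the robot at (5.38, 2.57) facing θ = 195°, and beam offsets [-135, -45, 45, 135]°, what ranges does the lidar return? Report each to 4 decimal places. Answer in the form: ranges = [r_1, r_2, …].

beam 1: φ=-135°, α=60°
  d=(0.5000,0.8660)  start (5,2)  tX=1.2400 tY=0.4965  stride 1/|dx|=2.0000 1/|dy|=1.1547
    cross y-line → (5,3), t=0.4965
    cross x-line → (6,3), t=1.2400
    cross y-line → (6,4), t=1.6512
    cross y-line → (6,5), t=2.8059 (wall)
  → r_1 = 2.8059
beam 2: φ=-45°, α=150°
  d=(-0.8660,0.5000)  start (5,2)  tX=0.4388 tY=0.8600  stride 1/|dx|=1.1547 1/|dy|=2.0000
    cross x-line → (4,2), t=0.4388 (wall)
  → r_2 = 0.4388
beam 3: φ=45°, α=240°
  d=(-0.5000,-0.8660)  start (5,2)  tX=0.7600 tY=0.6582  stride 1/|dx|=2.0000 1/|dy|=1.1547
    cross y-line → (5,1), t=0.6582
    cross x-line → (4,1), t=0.7600
    cross y-line → (4,0), t=1.8129 (wall)
  → r_3 = 1.8129
beam 4: φ=135°, α=330°
  d=(0.8660,-0.5000)  start (5,2)  tX=0.7159 tY=1.1400  stride 1/|dx|=1.1547 1/|dy|=2.0000
    cross x-line → (6,2), t=0.7159 (wall)
  → r_4 = 0.7159

ranges = [2.8059, 0.4388, 1.8129, 0.7159]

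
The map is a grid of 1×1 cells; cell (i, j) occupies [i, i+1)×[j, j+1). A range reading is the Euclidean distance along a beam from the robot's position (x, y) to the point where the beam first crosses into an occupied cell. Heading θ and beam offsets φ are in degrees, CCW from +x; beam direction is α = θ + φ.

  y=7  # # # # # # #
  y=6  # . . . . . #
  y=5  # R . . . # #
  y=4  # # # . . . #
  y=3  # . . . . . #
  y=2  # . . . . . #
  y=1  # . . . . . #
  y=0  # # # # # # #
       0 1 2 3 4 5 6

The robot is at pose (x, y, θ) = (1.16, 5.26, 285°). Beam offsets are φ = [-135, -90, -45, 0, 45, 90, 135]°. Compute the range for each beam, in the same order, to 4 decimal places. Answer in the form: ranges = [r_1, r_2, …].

beam 1: φ=-135°, α=150°
  dir = (cos 150°, sin 150°) = (-0.8660, 0.5000); from cell (1,5)
  next x-line at t=0.1848, next y-line at t=1.4800; Δt_x=1.1547, Δt_y=2.0000
    x: enter (0,5) at t=0.1848 ← occupied
  → r_1 = 0.1848
beam 2: φ=-90°, α=195°
  dir = (cos 195°, sin 195°) = (-0.9659, -0.2588); from cell (1,5)
  next x-line at t=0.1656, next y-line at t=1.0046; Δt_x=1.0353, Δt_y=3.8637
    x: enter (0,5) at t=0.1656 ← occupied
  → r_2 = 0.1656
beam 3: φ=-45°, α=240°
  dir = (cos 240°, sin 240°) = (-0.5000, -0.8660); from cell (1,5)
  next x-line at t=0.3200, next y-line at t=0.3002; Δt_x=2.0000, Δt_y=1.1547
    y: enter (1,4) at t=0.3002 ← occupied
  → r_3 = 0.3002
beam 4: φ=0°, α=285°
  dir = (cos 285°, sin 285°) = (0.2588, -0.9659); from cell (1,5)
  next x-line at t=3.2455, next y-line at t=0.2692; Δt_x=3.8637, Δt_y=1.0353
    y: enter (1,4) at t=0.2692 ← occupied
  → r_4 = 0.2692
beam 5: φ=45°, α=330°
  dir = (cos 330°, sin 330°) = (0.8660, -0.5000); from cell (1,5)
  next x-line at t=0.9699, next y-line at t=0.5200; Δt_x=1.1547, Δt_y=2.0000
    y: enter (1,4) at t=0.5200 ← occupied
  → r_5 = 0.5200
beam 6: φ=90°, α=15°
  dir = (cos 15°, sin 15°) = (0.9659, 0.2588); from cell (1,5)
  next x-line at t=0.8696, next y-line at t=2.8591; Δt_x=1.0353, Δt_y=3.8637
    x: enter (2,5) at t=0.8696
    x: enter (3,5) at t=1.9049
    y: enter (3,6) at t=2.8591
    x: enter (4,6) at t=2.9402
    x: enter (5,6) at t=3.9755
    x: enter (6,6) at t=5.0107 ← occupied
  → r_6 = 5.0107
beam 7: φ=135°, α=60°
  dir = (cos 60°, sin 60°) = (0.5000, 0.8660); from cell (1,5)
  next x-line at t=1.6800, next y-line at t=0.8545; Δt_x=2.0000, Δt_y=1.1547
    y: enter (1,6) at t=0.8545
    x: enter (2,6) at t=1.6800
    y: enter (2,7) at t=2.0092 ← occupied
  → r_7 = 2.0092

ranges = [0.1848, 0.1656, 0.3002, 0.2692, 0.5200, 5.0107, 2.0092]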